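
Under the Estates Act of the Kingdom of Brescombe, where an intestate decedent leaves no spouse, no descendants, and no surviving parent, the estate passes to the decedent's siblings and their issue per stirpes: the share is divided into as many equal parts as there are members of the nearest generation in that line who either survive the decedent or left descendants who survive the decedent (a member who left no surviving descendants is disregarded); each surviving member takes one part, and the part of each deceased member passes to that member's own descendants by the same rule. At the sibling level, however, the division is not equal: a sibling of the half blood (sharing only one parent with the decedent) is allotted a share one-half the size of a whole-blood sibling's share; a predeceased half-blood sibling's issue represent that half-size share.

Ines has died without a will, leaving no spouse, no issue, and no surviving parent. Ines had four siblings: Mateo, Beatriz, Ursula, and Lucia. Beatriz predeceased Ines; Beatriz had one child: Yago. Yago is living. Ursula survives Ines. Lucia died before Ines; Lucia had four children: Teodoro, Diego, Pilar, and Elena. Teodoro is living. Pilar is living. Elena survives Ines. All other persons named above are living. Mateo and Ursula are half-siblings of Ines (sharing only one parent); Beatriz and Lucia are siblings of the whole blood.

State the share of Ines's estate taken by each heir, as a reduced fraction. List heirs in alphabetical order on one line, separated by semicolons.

No spouse, descendants, or parent survives, so the estate passes to Ines's siblings per stirpes.
Half-blood siblings count for one-half the weight of whole-blood siblings at the initial division.
Dividing 1 in proportion to weights (total weight 3): Mateo (weight 1/2) → 1/6; Beatriz (weight 1) → 1/3; Ursula (weight 1/2) → 1/6; Lucia (weight 1) → 1/3.
Mateo is living and takes 1/6.
Beatriz predeceased; the 1/3 allotted to Beatriz's branch passes to Beatriz's issue by representation.
Yago is the sole taker at this level and receives the full 1/3.
Ursula is living and takes 1/6.
Lucia predeceased; the 1/3 allotted to Lucia's branch passes to Lucia's issue by representation.
The 1/3 is divided into 4 equal shares of 1/12 among Teodoro, Diego, Pilar, Elena.
Teodoro is living and takes 1/12.
Diego is living and takes 1/12.
Pilar is living and takes 1/12.
Elena is living and takes 1/12.

Diego 1/12; Elena 1/12; Mateo 1/6; Pilar 1/12; Teodoro 1/12; Ursula 1/6; Yago 1/3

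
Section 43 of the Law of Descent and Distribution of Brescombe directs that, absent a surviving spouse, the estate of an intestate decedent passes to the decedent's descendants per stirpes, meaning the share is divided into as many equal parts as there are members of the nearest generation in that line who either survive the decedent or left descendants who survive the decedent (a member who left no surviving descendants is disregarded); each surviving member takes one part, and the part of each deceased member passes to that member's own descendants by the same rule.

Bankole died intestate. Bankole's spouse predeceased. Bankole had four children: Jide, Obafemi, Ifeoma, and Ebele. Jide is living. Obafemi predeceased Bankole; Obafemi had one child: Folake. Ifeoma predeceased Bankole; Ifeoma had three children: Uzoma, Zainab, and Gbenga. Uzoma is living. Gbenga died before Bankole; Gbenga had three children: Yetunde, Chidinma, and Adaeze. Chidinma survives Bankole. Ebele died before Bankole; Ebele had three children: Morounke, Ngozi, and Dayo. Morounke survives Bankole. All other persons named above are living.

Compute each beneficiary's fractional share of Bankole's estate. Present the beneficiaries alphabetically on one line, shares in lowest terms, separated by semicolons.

There is no surviving spouse, so the entire estate passes to Bankole's descendants per stirpes.
The estate is divided into 4 equal shares of 1/4 among Jide, Obafemi, Ifeoma, Ebele.
Jide is living and takes 1/4.
Obafemi predeceased; the 1/4 allotted to Obafemi's branch passes to Obafemi's issue by representation.
Folake is the sole taker at this level and receives the full 1/4.
Ifeoma predeceased; the 1/4 allotted to Ifeoma's branch passes to Ifeoma's issue by representation.
The 1/4 is divided into 3 equal shares of 1/12 among Uzoma, Zainab, Gbenga.
Uzoma is living and takes 1/12.
Zainab is living and takes 1/12.
Gbenga predeceased; the 1/12 allotted to Gbenga's branch passes to Gbenga's issue by representation.
The 1/12 is divided into 3 equal shares of 1/36 among Yetunde, Chidinma, Adaeze.
Yetunde is living and takes 1/36.
Chidinma is living and takes 1/36.
Adaeze is living and takes 1/36.
Ebele predeceased; the 1/4 allotted to Ebele's branch passes to Ebele's issue by representation.
The 1/4 is divided into 3 equal shares of 1/12 among Morounke, Ngozi, Dayo.
Morounke is living and takes 1/12.
Ngozi is living and takes 1/12.
Dayo is living and takes 1/12.

Adaeze 1/36; Chidinma 1/36; Dayo 1/12; Folake 1/4; Jide 1/4; Morounke 1/12; Ngozi 1/12; Uzoma 1/12; Yetunde 1/36; Zainab 1/12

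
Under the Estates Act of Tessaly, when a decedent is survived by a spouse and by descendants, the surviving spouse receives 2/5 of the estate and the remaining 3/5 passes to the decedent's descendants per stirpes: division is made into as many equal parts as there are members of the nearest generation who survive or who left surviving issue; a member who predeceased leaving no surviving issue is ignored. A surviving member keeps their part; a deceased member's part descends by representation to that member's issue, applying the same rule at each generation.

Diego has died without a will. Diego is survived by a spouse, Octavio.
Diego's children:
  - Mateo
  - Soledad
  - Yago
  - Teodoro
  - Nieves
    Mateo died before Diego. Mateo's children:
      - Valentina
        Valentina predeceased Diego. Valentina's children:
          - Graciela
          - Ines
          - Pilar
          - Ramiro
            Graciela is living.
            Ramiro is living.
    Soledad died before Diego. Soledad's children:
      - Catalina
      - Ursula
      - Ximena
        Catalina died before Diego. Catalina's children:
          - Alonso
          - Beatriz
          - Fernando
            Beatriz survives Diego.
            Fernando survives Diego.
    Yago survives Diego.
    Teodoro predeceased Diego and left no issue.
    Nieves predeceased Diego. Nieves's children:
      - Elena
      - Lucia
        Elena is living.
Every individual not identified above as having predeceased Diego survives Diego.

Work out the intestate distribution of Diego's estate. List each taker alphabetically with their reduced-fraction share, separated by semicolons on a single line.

Octavio, as surviving spouse, takes 2/5.
The remaining 3/5 passes to Diego's descendants per stirpes.
Teodoro left no surviving issue, so that branch lapses and is disregarded.
The 3/5 is divided into 4 equal shares of 3/20 among Mateo, Soledad, Yago, Nieves.
Mateo predeceased; the 3/20 allotted to Mateo's branch passes to Mateo's issue by representation.
Valentina's line is the sole branch at this level, so the full 3/20 passes to Valentina's issue by representation.
The 3/20 is divided into 4 equal shares of 3/80 among Graciela, Ines, Pilar, Ramiro.
Graciela is living and takes 3/80.
Ines is living and takes 3/80.
Pilar is living and takes 3/80.
Ramiro is living and takes 3/80.
Soledad predeceased; the 3/20 allotted to Soledad's branch passes to Soledad's issue by representation.
The 3/20 is divided into 3 equal shares of 1/20 among Catalina, Ursula, Ximena.
Catalina predeceased; the 1/20 allotted to Catalina's branch passes to Catalina's issue by representation.
The 1/20 is divided into 3 equal shares of 1/60 among Alonso, Beatriz, Fernando.
Alonso is living and takes 1/60.
Beatriz is living and takes 1/60.
Fernando is living and takes 1/60.
Ursula is living and takes 1/20.
Ximena is living and takes 1/20.
Yago is living and takes 3/20.
Nieves predeceased; the 3/20 allotted to Nieves's branch passes to Nieves's issue by representation.
The 3/20 is divided into 2 equal shares of 3/40 among Elena, Lucia.
Elena is living and takes 3/40.
Lucia is living and takes 3/40.

Alonso 1/60; Beatriz 1/60; Elena 3/40; Fernando 1/60; Graciela 3/80; Ines 3/80; Lucia 3/40; Octavio 2/5; Pilar 3/80; Ramiro 3/80; Ursula 1/20; Ximena 1/20; Yago 3/20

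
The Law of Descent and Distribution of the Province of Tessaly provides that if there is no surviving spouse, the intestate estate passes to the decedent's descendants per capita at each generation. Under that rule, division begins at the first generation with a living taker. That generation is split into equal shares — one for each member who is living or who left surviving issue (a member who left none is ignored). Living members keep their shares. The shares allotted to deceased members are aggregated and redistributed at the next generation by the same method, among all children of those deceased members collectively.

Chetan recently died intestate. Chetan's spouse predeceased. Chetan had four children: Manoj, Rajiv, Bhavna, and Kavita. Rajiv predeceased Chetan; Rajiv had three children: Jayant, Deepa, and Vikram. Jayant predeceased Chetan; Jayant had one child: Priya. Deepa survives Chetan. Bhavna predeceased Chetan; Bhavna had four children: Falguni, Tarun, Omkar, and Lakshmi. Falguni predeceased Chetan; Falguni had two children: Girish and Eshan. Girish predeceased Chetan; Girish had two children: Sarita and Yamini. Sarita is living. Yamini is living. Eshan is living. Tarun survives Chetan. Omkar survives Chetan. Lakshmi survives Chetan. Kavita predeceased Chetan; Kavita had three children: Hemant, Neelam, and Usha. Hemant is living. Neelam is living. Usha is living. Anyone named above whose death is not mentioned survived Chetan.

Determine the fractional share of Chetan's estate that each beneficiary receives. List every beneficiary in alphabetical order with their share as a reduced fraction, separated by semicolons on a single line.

Deepa 3/40; Eshan 1/20; Hemant 3/40; Lakshmi 3/40; Manoj 1/4; Neelam 3/40; Omkar 3/40; Priya 1/20; Sarita 1/40; Tarun 3/40; Usha 3/40; Vikram 3/40; Yamini 1/40

There is no surviving spouse, so the entire estate passes to Chetan's descendants per capita at each generation.
At generation 1 (Manoj, Rajiv, Bhavna, Kavita) there are 4 shares of (1)/4 = 1/4 each.
Living: Manoj — each takes 1/4.
Deceased: Rajiv, Bhavna, and Kavita. Their combined 3/4 is pooled and carried to generation 2.
At generation 2 (Jayant, Deepa, Vikram, Falguni, Tarun, Omkar, Lakshmi, Hemant, Neelam, Usha) there are 10 shares of (3/4)/10 = 3/40 each.
Living: Deepa, Vikram, Tarun, Omkar, Lakshmi, Hemant, Neelam, and Usha — each takes 3/40.
Deceased: Jayant and Falguni. Their combined 3/20 is pooled and carried to generation 3.
At generation 3 (Priya, Girish, Eshan) there are 3 shares of (3/20)/3 = 1/20 each.
Living: Priya and Eshan — each takes 1/20.
Deceased: Girish. That 1/20 share is carried to generation 4.
At generation 4 (Sarita, Yamini) there are 2 shares of (1/20)/2 = 1/40 each.
Living: Sarita and Yamini — each takes 1/40.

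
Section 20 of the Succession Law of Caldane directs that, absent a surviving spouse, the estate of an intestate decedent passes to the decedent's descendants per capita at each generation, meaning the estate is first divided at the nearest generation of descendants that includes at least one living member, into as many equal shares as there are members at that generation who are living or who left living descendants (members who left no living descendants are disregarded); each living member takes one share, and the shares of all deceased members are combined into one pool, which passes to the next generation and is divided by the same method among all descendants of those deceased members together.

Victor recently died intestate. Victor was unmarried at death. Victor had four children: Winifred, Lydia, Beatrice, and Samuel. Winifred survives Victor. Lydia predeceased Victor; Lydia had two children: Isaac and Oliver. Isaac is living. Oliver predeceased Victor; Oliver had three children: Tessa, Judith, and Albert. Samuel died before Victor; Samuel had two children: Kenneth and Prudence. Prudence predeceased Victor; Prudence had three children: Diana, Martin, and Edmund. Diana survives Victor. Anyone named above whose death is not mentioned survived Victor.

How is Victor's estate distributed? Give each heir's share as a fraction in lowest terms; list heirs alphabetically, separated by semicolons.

Albert 1/24; Beatrice 1/4; Diana 1/24; Edmund 1/24; Isaac 1/8; Judith 1/24; Kenneth 1/8; Martin 1/24; Tessa 1/24; Winifred 1/4

There is no surviving spouse, so the entire estate passes to Victor's descendants per capita at each generation.
At generation 1 (Winifred, Lydia, Beatrice, Samuel) there are 4 shares of (1)/4 = 1/4 each.
Living: Winifred and Beatrice — each takes 1/4.
Deceased: Lydia and Samuel. Their combined 1/2 is pooled and carried to generation 2.
At generation 2 (Isaac, Oliver, Kenneth, Prudence) there are 4 shares of (1/2)/4 = 1/8 each.
Living: Isaac and Kenneth — each takes 1/8.
Deceased: Oliver and Prudence. Their combined 1/4 is pooled and carried to generation 3.
At generation 3 (Tessa, Judith, Albert, Diana, Martin, Edmund) there are 6 shares of (1/4)/6 = 1/24 each.
Living: Tessa, Judith, Albert, Diana, Martin, and Edmund — each takes 1/24.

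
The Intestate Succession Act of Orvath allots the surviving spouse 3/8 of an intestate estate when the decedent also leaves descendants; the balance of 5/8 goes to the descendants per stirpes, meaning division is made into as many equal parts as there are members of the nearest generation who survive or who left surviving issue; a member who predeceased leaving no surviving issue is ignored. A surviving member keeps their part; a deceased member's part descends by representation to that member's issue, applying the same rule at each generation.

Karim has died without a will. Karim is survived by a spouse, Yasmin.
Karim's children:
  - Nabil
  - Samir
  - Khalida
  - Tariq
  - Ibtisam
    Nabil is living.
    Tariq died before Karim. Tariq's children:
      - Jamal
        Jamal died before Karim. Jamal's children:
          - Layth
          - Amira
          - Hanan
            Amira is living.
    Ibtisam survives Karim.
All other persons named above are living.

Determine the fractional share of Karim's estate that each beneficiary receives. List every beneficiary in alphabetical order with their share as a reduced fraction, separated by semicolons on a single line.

Yasmin, as surviving spouse, takes 3/8.
The remaining 5/8 passes to Karim's descendants per stirpes.
The 5/8 is divided into 5 equal shares of 1/8 among Nabil, Samir, Khalida, Tariq, Ibtisam.
Nabil is living and takes 1/8.
Samir is living and takes 1/8.
Khalida is living and takes 1/8.
Tariq predeceased; the 1/8 allotted to Tariq's branch passes to Tariq's issue by representation.
Jamal's line is the sole branch at this level, so the full 1/8 passes to Jamal's issue by representation.
The 1/8 is divided into 3 equal shares of 1/24 among Layth, Amira, Hanan.
Layth is living and takes 1/24.
Amira is living and takes 1/24.
Hanan is living and takes 1/24.
Ibtisam is living and takes 1/8.

Amira 1/24; Hanan 1/24; Ibtisam 1/8; Khalida 1/8; Layth 1/24; Nabil 1/8; Samir 1/8; Yasmin 3/8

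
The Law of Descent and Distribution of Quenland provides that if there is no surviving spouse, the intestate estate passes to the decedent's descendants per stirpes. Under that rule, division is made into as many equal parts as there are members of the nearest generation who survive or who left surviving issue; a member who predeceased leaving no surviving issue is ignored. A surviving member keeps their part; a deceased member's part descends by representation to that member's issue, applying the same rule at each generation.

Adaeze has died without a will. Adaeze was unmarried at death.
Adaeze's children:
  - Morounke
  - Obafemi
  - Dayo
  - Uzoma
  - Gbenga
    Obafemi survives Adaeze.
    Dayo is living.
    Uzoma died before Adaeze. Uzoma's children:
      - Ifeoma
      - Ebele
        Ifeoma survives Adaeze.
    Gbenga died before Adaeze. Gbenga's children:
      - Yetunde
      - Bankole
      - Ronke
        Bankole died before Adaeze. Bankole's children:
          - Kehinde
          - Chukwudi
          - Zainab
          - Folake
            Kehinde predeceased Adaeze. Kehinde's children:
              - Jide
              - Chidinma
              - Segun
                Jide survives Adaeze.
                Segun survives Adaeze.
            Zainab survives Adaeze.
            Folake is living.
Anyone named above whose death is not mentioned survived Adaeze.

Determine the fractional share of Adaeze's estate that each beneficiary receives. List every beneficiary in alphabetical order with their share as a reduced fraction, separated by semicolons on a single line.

There is no surviving spouse, so the entire estate passes to Adaeze's descendants per stirpes.
The estate is divided into 5 equal shares of 1/5 among Morounke, Obafemi, Dayo, Uzoma, Gbenga.
Morounke is living and takes 1/5.
Obafemi is living and takes 1/5.
Dayo is living and takes 1/5.
Uzoma predeceased; the 1/5 allotted to Uzoma's branch passes to Uzoma's issue by representation.
The 1/5 is divided into 2 equal shares of 1/10 among Ifeoma, Ebele.
Ifeoma is living and takes 1/10.
Ebele is living and takes 1/10.
Gbenga predeceased; the 1/5 allotted to Gbenga's branch passes to Gbenga's issue by representation.
The 1/5 is divided into 3 equal shares of 1/15 among Yetunde, Bankole, Ronke.
Yetunde is living and takes 1/15.
Bankole predeceased; the 1/15 allotted to Bankole's branch passes to Bankole's issue by representation.
The 1/15 is divided into 4 equal shares of 1/60 among Kehinde, Chukwudi, Zainab, Folake.
Kehinde predeceased; the 1/60 allotted to Kehinde's branch passes to Kehinde's issue by representation.
The 1/60 is divided into 3 equal shares of 1/180 among Jide, Chidinma, Segun.
Jide is living and takes 1/180.
Chidinma is living and takes 1/180.
Segun is living and takes 1/180.
Chukwudi is living and takes 1/60.
Zainab is living and takes 1/60.
Folake is living and takes 1/60.
Ronke is living and takes 1/15.

Chidinma 1/180; Chukwudi 1/60; Dayo 1/5; Ebele 1/10; Folake 1/60; Ifeoma 1/10; Jide 1/180; Morounke 1/5; Obafemi 1/5; Ronke 1/15; Segun 1/180; Yetunde 1/15; Zainab 1/60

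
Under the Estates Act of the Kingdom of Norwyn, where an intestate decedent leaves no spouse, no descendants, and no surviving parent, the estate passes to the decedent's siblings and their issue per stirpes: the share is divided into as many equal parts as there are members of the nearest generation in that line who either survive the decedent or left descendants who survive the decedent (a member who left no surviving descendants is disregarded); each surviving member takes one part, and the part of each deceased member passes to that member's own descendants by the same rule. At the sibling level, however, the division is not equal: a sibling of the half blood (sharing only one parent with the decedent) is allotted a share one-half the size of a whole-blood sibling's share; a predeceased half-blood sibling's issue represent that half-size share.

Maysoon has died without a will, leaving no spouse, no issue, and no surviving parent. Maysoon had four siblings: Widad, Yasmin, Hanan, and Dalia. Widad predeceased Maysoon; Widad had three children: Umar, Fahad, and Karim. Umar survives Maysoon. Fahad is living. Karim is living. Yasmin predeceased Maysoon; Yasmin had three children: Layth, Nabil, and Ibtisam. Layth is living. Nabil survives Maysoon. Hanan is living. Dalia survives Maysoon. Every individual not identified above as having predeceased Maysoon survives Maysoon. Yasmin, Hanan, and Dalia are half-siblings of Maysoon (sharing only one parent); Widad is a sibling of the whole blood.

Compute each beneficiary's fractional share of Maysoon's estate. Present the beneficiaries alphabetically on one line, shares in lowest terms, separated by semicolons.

No spouse, descendants, or parent survives, so the estate passes to Maysoon's siblings per stirpes.
Half-blood siblings count for one-half the weight of whole-blood siblings at the initial division.
Dividing 1 in proportion to weights (total weight 5/2): Widad (weight 1) → 2/5; Yasmin (weight 1/2) → 1/5; Hanan (weight 1/2) → 1/5; Dalia (weight 1/2) → 1/5.
Widad predeceased; the 2/5 allotted to Widad's branch passes to Widad's issue by representation.
The 2/5 is divided into 3 equal shares of 2/15 among Umar, Fahad, Karim.
Umar is living and takes 2/15.
Fahad is living and takes 2/15.
Karim is living and takes 2/15.
Yasmin predeceased; the 1/5 allotted to Yasmin's branch passes to Yasmin's issue by representation.
The 1/5 is divided into 3 equal shares of 1/15 among Layth, Nabil, Ibtisam.
Layth is living and takes 1/15.
Nabil is living and takes 1/15.
Ibtisam is living and takes 1/15.
Hanan is living and takes 1/5.
Dalia is living and takes 1/5.

Dalia 1/5; Fahad 2/15; Hanan 1/5; Ibtisam 1/15; Karim 2/15; Layth 1/15; Nabil 1/15; Umar 2/15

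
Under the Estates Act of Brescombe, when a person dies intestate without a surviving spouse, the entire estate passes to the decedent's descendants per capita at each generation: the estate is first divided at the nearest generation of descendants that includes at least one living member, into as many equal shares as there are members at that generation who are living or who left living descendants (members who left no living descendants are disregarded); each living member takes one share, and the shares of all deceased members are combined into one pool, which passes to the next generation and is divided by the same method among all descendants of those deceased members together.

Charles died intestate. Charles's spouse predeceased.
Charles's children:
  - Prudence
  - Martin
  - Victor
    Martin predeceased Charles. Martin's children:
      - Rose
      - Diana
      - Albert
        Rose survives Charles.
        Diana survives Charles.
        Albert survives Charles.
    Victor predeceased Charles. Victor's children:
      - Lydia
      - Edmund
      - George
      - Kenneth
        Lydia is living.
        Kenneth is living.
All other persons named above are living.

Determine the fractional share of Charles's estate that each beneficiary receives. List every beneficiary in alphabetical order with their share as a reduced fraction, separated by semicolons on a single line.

There is no surviving spouse, so the entire estate passes to Charles's descendants per capita at each generation.
At generation 1 (Prudence, Martin, Victor) there are 3 shares of (1)/3 = 1/3 each.
Living: Prudence — each takes 1/3.
Deceased: Martin and Victor. Their combined 2/3 is pooled and carried to generation 2.
At generation 2 (Rose, Diana, Albert, Lydia, Edmund, George, Kenneth) there are 7 shares of (2/3)/7 = 2/21 each.
Living: Rose, Diana, Albert, Lydia, Edmund, George, and Kenneth — each takes 2/21.

Albert 2/21; Diana 2/21; Edmund 2/21; George 2/21; Kenneth 2/21; Lydia 2/21; Prudence 1/3; Rose 2/21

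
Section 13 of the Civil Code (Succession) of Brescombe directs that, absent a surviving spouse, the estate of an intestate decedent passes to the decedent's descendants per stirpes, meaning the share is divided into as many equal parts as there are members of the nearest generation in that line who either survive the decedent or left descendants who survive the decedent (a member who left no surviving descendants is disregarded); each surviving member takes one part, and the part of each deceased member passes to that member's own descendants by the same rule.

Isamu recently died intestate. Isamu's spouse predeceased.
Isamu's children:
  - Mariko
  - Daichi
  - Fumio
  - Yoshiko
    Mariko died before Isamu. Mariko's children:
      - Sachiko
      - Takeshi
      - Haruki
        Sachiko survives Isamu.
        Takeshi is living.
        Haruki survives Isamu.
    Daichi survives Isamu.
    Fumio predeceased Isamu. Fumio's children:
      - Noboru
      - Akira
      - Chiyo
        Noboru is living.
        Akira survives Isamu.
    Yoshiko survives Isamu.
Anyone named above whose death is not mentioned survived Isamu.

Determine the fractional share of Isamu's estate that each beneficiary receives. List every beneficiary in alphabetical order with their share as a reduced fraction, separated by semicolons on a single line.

Akira 1/12; Chiyo 1/12; Daichi 1/4; Haruki 1/12; Noboru 1/12; Sachiko 1/12; Takeshi 1/12; Yoshiko 1/4

There is no surviving spouse, so the entire estate passes to Isamu's descendants per stirpes.
The estate is divided into 4 equal shares of 1/4 among Mariko, Daichi, Fumio, Yoshiko.
Mariko predeceased; the 1/4 allotted to Mariko's branch passes to Mariko's issue by representation.
The 1/4 is divided into 3 equal shares of 1/12 among Sachiko, Takeshi, Haruki.
Sachiko is living and takes 1/12.
Takeshi is living and takes 1/12.
Haruki is living and takes 1/12.
Daichi is living and takes 1/4.
Fumio predeceased; the 1/4 allotted to Fumio's branch passes to Fumio's issue by representation.
The 1/4 is divided into 3 equal shares of 1/12 among Noboru, Akira, Chiyo.
Noboru is living and takes 1/12.
Akira is living and takes 1/12.
Chiyo is living and takes 1/12.
Yoshiko is living and takes 1/4.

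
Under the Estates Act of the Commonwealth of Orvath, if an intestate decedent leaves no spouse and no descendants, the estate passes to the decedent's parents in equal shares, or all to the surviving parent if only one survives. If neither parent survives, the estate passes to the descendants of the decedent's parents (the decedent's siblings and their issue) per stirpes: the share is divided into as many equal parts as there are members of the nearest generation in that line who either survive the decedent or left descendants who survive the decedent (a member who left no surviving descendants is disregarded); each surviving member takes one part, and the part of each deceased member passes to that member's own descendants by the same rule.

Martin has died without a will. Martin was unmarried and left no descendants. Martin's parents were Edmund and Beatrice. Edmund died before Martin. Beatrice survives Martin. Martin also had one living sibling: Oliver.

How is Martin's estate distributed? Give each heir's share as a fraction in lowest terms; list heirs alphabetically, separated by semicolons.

Beatrice 1

Only one parent, Beatrice, survives, so Beatrice takes the entire estate. The siblings take nothing because a surviving parent has priority.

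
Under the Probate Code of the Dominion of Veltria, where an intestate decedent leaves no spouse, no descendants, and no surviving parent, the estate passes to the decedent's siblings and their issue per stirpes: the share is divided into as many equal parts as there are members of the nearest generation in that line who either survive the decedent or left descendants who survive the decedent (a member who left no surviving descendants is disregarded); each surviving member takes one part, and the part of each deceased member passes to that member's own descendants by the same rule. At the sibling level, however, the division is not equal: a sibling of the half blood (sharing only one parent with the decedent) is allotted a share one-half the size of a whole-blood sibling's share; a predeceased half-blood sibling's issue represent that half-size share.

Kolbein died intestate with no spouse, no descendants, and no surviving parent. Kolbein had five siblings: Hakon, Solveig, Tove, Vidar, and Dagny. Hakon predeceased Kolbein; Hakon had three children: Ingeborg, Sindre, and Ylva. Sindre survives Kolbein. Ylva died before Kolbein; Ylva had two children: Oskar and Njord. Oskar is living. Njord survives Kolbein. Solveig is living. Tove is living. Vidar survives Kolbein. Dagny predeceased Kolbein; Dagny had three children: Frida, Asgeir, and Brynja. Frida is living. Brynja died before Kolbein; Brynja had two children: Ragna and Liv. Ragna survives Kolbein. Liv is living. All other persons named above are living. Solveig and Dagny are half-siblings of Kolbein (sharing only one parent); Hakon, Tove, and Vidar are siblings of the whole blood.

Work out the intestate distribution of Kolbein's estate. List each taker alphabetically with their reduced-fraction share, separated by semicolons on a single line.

No spouse, descendants, or parent survives, so the estate passes to Kolbein's siblings per stirpes.
Half-blood siblings count for one-half the weight of whole-blood siblings at the initial division.
Dividing 1 in proportion to weights (total weight 4): Hakon (weight 1) → 1/4; Solveig (weight 1/2) → 1/8; Tove (weight 1) → 1/4; Vidar (weight 1) → 1/4; Dagny (weight 1/2) → 1/8.
Hakon predeceased; the 1/4 allotted to Hakon's branch passes to Hakon's issue by representation.
The 1/4 is divided into 3 equal shares of 1/12 among Ingeborg, Sindre, Ylva.
Ingeborg is living and takes 1/12.
Sindre is living and takes 1/12.
Ylva predeceased; the 1/12 allotted to Ylva's branch passes to Ylva's issue by representation.
The 1/12 is divided into 2 equal shares of 1/24 among Oskar, Njord.
Oskar is living and takes 1/24.
Njord is living and takes 1/24.
Solveig is living and takes 1/8.
Tove is living and takes 1/4.
Vidar is living and takes 1/4.
Dagny predeceased; the 1/8 allotted to Dagny's branch passes to Dagny's issue by representation.
The 1/8 is divided into 3 equal shares of 1/24 among Frida, Asgeir, Brynja.
Frida is living and takes 1/24.
Asgeir is living and takes 1/24.
Brynja predeceased; the 1/24 allotted to Brynja's branch passes to Brynja's issue by representation.
The 1/24 is divided into 2 equal shares of 1/48 among Ragna, Liv.
Ragna is living and takes 1/48.
Liv is living and takes 1/48.

Asgeir 1/24; Frida 1/24; Ingeborg 1/12; Liv 1/48; Njord 1/24; Oskar 1/24; Ragna 1/48; Sindre 1/12; Solveig 1/8; Tove 1/4; Vidar 1/4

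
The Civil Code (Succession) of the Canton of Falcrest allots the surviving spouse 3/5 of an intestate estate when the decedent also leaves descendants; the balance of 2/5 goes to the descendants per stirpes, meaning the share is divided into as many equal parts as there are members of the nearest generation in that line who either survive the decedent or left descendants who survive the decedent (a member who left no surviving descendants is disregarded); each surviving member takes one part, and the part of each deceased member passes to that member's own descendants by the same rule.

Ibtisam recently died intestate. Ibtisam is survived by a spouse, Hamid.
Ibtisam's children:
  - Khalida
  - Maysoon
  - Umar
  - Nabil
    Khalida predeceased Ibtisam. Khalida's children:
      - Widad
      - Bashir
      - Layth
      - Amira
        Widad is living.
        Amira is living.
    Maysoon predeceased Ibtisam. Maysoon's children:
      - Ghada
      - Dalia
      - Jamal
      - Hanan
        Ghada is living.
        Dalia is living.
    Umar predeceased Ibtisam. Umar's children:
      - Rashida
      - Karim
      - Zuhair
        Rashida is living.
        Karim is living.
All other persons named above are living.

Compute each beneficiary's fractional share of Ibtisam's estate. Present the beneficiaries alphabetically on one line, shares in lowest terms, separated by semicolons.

Amira 1/40; Bashir 1/40; Dalia 1/40; Ghada 1/40; Hamid 3/5; Hanan 1/40; Jamal 1/40; Karim 1/30; Layth 1/40; Nabil 1/10; Rashida 1/30; Widad 1/40; Zuhair 1/30

Hamid, as surviving spouse, takes 3/5.
The remaining 2/5 passes to Ibtisam's descendants per stirpes.
The 2/5 is divided into 4 equal shares of 1/10 among Khalida, Maysoon, Umar, Nabil.
Khalida predeceased; the 1/10 allotted to Khalida's branch passes to Khalida's issue by representation.
The 1/10 is divided into 4 equal shares of 1/40 among Widad, Bashir, Layth, Amira.
Widad is living and takes 1/40.
Bashir is living and takes 1/40.
Layth is living and takes 1/40.
Amira is living and takes 1/40.
Maysoon predeceased; the 1/10 allotted to Maysoon's branch passes to Maysoon's issue by representation.
The 1/10 is divided into 4 equal shares of 1/40 among Ghada, Dalia, Jamal, Hanan.
Ghada is living and takes 1/40.
Dalia is living and takes 1/40.
Jamal is living and takes 1/40.
Hanan is living and takes 1/40.
Umar predeceased; the 1/10 allotted to Umar's branch passes to Umar's issue by representation.
The 1/10 is divided into 3 equal shares of 1/30 among Rashida, Karim, Zuhair.
Rashida is living and takes 1/30.
Karim is living and takes 1/30.
Zuhair is living and takes 1/30.
Nabil is living and takes 1/10.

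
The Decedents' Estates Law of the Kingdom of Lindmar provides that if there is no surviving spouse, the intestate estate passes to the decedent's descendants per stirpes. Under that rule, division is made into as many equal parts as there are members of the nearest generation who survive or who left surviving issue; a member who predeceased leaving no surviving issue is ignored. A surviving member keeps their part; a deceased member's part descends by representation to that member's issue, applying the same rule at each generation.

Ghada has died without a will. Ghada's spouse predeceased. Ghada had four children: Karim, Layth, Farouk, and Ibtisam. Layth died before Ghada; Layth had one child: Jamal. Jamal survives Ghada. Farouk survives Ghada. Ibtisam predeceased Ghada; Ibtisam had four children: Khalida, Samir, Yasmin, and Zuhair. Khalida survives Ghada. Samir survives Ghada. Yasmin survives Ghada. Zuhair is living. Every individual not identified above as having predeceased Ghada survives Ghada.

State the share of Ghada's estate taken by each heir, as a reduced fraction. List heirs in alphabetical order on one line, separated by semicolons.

Farouk 1/4; Jamal 1/4; Karim 1/4; Khalida 1/16; Samir 1/16; Yasmin 1/16; Zuhair 1/16

There is no surviving spouse, so the entire estate passes to Ghada's descendants per stirpes.
The estate is divided into 4 equal shares of 1/4 among Karim, Layth, Farouk, Ibtisam.
Karim is living and takes 1/4.
Layth predeceased; the 1/4 allotted to Layth's branch passes to Layth's issue by representation.
Jamal is the sole taker at this level and receives the full 1/4.
Farouk is living and takes 1/4.
Ibtisam predeceased; the 1/4 allotted to Ibtisam's branch passes to Ibtisam's issue by representation.
The 1/4 is divided into 4 equal shares of 1/16 among Khalida, Samir, Yasmin, Zuhair.
Khalida is living and takes 1/16.
Samir is living and takes 1/16.
Yasmin is living and takes 1/16.
Zuhair is living and takes 1/16.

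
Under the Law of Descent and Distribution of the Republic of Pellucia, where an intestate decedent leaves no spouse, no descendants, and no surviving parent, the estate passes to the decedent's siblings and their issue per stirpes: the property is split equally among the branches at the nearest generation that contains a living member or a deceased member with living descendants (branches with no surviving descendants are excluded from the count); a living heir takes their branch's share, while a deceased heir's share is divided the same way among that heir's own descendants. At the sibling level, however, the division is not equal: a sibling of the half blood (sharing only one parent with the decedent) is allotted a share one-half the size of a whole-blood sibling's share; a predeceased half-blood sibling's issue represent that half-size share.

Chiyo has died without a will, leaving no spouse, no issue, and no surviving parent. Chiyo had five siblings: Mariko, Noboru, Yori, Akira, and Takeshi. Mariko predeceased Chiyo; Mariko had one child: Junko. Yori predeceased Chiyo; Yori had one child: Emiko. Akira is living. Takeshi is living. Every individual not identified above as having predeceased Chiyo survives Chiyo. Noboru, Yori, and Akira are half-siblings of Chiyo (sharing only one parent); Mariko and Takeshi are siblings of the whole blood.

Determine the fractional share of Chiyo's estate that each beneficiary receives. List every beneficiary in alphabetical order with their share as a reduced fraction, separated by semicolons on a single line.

No spouse, descendants, or parent survives, so the estate passes to Chiyo's siblings per stirpes.
Half-blood siblings count for one-half the weight of whole-blood siblings at the initial division.
Dividing 1 in proportion to weights (total weight 7/2): Mariko (weight 1) → 2/7; Noboru (weight 1/2) → 1/7; Yori (weight 1/2) → 1/7; Akira (weight 1/2) → 1/7; Takeshi (weight 1) → 2/7.
Mariko predeceased; the 2/7 allotted to Mariko's branch passes to Mariko's issue by representation.
Junko is the sole taker at this level and receives the full 2/7.
Noboru is living and takes 1/7.
Yori predeceased; the 1/7 allotted to Yori's branch passes to Yori's issue by representation.
Emiko is the sole taker at this level and receives the full 1/7.
Akira is living and takes 1/7.
Takeshi is living and takes 2/7.

Akira 1/7; Emiko 1/7; Junko 2/7; Noboru 1/7; Takeshi 2/7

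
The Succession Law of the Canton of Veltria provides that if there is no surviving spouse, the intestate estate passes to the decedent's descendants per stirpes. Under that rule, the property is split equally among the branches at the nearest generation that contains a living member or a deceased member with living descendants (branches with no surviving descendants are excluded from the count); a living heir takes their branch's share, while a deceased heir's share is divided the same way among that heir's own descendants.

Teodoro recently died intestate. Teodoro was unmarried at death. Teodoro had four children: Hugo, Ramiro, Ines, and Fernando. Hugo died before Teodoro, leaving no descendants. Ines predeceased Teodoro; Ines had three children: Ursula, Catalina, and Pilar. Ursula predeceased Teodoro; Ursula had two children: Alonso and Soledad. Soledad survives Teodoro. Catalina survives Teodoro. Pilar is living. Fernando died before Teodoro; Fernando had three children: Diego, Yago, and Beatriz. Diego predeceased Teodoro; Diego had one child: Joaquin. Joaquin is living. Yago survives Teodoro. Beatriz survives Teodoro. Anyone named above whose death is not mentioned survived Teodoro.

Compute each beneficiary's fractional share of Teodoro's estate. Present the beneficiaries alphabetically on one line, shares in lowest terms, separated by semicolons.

Alonso 1/18; Beatriz 1/9; Catalina 1/9; Joaquin 1/9; Pilar 1/9; Ramiro 1/3; Soledad 1/18; Yago 1/9

There is no surviving spouse, so the entire estate passes to Teodoro's descendants per stirpes.
Hugo left no surviving issue, so that branch lapses and is disregarded.
The estate is divided into 3 equal shares of 1/3 among Ramiro, Ines, Fernando.
Ramiro is living and takes 1/3.
Ines predeceased; the 1/3 allotted to Ines's branch passes to Ines's issue by representation.
The 1/3 is divided into 3 equal shares of 1/9 among Ursula, Catalina, Pilar.
Ursula predeceased; the 1/9 allotted to Ursula's branch passes to Ursula's issue by representation.
The 1/9 is divided into 2 equal shares of 1/18 among Alonso, Soledad.
Alonso is living and takes 1/18.
Soledad is living and takes 1/18.
Catalina is living and takes 1/9.
Pilar is living and takes 1/9.
Fernando predeceased; the 1/3 allotted to Fernando's branch passes to Fernando's issue by representation.
The 1/3 is divided into 3 equal shares of 1/9 among Diego, Yago, Beatriz.
Diego predeceased; the 1/9 allotted to Diego's branch passes to Diego's issue by representation.
Joaquin is the sole taker at this level and receives the full 1/9.
Yago is living and takes 1/9.
Beatriz is living and takes 1/9.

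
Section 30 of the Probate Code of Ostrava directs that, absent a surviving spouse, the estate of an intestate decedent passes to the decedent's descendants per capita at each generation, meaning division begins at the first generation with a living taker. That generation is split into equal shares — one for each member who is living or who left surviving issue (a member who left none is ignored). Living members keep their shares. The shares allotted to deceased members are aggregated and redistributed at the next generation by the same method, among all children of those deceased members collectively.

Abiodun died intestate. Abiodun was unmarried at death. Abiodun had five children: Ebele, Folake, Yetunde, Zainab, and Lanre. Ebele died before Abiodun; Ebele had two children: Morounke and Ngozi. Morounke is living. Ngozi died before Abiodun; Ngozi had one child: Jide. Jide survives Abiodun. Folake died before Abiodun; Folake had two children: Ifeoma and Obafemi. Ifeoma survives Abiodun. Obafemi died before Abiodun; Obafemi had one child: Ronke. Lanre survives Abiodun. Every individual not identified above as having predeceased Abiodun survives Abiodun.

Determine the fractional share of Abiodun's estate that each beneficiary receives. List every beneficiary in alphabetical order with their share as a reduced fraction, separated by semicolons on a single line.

Ifeoma 1/10; Jide 1/10; Lanre 1/5; Morounke 1/10; Ronke 1/10; Yetunde 1/5; Zainab 1/5

There is no surviving spouse, so the entire estate passes to Abiodun's descendants per capita at each generation.
At generation 1 (Ebele, Folake, Yetunde, Zainab, Lanre) there are 5 shares of (1)/5 = 1/5 each.
Living: Yetunde, Zainab, and Lanre — each takes 1/5.
Deceased: Ebele and Folake. Their combined 2/5 is pooled and carried to generation 2.
At generation 2 (Morounke, Ngozi, Ifeoma, Obafemi) there are 4 shares of (2/5)/4 = 1/10 each.
Living: Morounke and Ifeoma — each takes 1/10.
Deceased: Ngozi and Obafemi. Their combined 1/5 is pooled and carried to generation 3.
At generation 3 (Jide, Ronke) there are 2 shares of (1/5)/2 = 1/10 each.
Living: Jide and Ronke — each takes 1/10.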